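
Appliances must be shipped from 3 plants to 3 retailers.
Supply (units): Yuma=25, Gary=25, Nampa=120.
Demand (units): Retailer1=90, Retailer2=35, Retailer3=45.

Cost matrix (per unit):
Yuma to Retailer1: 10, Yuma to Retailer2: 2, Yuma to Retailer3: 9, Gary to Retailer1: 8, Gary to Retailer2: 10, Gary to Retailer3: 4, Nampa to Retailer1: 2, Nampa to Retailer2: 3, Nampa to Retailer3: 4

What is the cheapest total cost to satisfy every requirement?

440

An optimal shipping plan:
  Yuma->Retailer2: 25 × 2 = 50
  Gary->Retailer3: 25 × 4 = 100
  Nampa->Retailer1: 90 × 2 = 180
  Nampa->Retailer2: 10 × 3 = 30
  Nampa->Retailer3: 20 × 4 = 80
Total = 50 + 100 + 180 + 30 + 80 = 440.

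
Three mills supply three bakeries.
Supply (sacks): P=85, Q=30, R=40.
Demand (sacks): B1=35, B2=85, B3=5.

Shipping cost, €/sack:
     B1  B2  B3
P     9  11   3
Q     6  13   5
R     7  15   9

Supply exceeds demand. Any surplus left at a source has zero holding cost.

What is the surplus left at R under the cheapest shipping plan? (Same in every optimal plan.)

An optimal plan:
  P->B2: 85 sacks
  Q->B1: 25 sacks
  Q->B3: 5 sacks
  R->B1: 10 sacks
Total cost = €1180.
R ships 10 of its 40, leaving 30.

30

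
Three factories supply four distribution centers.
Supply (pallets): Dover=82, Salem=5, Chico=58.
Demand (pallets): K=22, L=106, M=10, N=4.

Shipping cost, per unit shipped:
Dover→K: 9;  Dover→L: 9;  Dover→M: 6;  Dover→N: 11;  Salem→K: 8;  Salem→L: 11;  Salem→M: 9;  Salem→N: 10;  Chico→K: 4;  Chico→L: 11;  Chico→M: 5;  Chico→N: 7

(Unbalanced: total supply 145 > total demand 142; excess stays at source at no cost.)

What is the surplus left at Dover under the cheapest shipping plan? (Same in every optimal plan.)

0

An optimal plan:
  Dover->L: 82 pallets
  Salem->L: 5 pallets
  Chico->K: 22 pallets
  Chico->L: 19 pallets
  Chico->M: 10 pallets
  Chico->N: 4 pallets
Total cost = 1168.
Dover ships 82 of its 82, leaving 0.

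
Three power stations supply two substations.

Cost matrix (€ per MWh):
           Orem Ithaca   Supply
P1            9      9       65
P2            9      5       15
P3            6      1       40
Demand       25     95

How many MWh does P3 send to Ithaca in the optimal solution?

Solving gives:
  P1->Orem: 25 MWh
  P1->Ithaca: 40 MWh
  P2->Ithaca: 15 MWh
  P3->Ithaca: 40 MWh
Total cost = €700.
So P3→Ithaca carries 40 MWh.

40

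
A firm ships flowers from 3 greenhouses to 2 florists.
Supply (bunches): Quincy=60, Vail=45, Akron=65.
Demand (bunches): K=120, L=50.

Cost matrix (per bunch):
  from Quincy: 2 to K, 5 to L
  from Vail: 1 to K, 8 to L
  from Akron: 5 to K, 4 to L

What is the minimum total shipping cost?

Optimal allocation:
  Quincy–K: 60 bunches
  Vail–K: 45 bunches
  Akron–K: 15 bunches
  Akron–L: 50 bunches
Total cost = 440.
(Supply check: Quincy ships 60; Vail ships 45; Akron ships 65.)

440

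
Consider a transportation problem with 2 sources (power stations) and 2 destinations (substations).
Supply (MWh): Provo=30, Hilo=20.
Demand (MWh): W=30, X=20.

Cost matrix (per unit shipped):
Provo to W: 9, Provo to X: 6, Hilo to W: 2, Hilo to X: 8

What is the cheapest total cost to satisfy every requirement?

Optimal allocation:
  Provo->W: 10 × 9 = 90
  Provo->X: 20 × 6 = 120
  Hilo->W: 20 × 2 = 40
Total = 90 + 120 + 40 = 250.

250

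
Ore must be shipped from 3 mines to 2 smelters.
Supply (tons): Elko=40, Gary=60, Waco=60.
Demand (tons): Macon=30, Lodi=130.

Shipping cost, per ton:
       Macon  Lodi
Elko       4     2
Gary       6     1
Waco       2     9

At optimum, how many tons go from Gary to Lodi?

60

Solving gives:
  Elko to Lodi: 40 tons
  Gary to Lodi: 60 tons
  Waco to Macon: 30 tons
  Waco to Lodi: 30 tons
Total cost = 470.
So Gary→Lodi carries 60 tons.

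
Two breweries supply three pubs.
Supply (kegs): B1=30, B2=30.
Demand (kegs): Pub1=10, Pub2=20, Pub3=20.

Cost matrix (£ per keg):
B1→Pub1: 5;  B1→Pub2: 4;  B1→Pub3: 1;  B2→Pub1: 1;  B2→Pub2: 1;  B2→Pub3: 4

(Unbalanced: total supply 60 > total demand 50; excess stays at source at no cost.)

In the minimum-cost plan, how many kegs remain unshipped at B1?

Minimum-cost shipments:
  B1->Pub3: 20 kegs
  B2->Pub1: 10 kegs
  B2->Pub2: 20 kegs
Total cost = £50.
B1 ships 20 of its 30, leaving 10.

10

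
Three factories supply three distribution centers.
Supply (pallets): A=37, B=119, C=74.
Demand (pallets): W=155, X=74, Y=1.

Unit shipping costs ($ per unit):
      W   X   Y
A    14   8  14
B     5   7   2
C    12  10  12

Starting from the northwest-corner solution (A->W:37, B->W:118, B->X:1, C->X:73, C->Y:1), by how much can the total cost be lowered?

155

Current plan cost = 37·14 + 118·5 + 1·7 + 73·10 + 1·12 = $1857.
Optimal plan:
  A->X: 37 × $8 = $296
  B->W: 118 × $5 = $590
  B->Y: 1 × $2 = $2
  C->W: 37 × $12 = $444
  C->X: 37 × $10 = $370
Optimal cost = $1702.
Saving = 1857 − 1702 = $155.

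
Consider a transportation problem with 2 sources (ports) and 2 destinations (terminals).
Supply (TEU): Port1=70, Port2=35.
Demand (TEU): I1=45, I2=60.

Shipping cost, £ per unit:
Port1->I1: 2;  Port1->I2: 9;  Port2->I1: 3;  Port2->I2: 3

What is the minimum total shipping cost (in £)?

Optimal allocation:
  Port1->I1: 45 × £2 = £90
  Port1->I2: 25 × £9 = £225
  Port2->I2: 35 × £3 = £105
Total = 90 + 225 + 105 = £420.

420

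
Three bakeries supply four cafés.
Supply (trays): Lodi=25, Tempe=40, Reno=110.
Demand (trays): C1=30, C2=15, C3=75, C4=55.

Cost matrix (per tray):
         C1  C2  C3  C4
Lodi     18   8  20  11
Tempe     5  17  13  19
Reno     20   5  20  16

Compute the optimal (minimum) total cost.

2410

One minimum-cost allocation:
  Lodi–C4: 25 × 11 = 275
  Tempe–C1: 30 × 5 = 150
  Tempe–C3: 10 × 13 = 130
  Reno–C2: 15 × 5 = 75
  Reno–C3: 65 × 20 = 1300
  Reno–C4: 30 × 16 = 480
Total = 275 + 150 + 130 + 75 + 1300 + 480 = 2410.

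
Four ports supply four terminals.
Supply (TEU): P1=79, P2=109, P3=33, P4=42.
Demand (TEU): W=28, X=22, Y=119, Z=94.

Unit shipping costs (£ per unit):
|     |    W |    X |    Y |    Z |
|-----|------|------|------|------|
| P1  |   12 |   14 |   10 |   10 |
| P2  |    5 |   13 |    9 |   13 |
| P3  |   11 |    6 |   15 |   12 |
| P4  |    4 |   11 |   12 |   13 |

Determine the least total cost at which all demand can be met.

One minimum-cost allocation:
  P1–Z: 79 × £10 = £790
  P2–Y: 109 × £9 = £981
  P3–X: 22 × £6 = £132
  P3–Z: 11 × £12 = £132
  P4–W: 28 × £4 = £112
  P4–Y: 10 × £12 = £120
  P4–Z: 4 × £13 = £52
Total = 790 + 981 + 132 + 132 + 112 + 120 + 52 = £2319.

2319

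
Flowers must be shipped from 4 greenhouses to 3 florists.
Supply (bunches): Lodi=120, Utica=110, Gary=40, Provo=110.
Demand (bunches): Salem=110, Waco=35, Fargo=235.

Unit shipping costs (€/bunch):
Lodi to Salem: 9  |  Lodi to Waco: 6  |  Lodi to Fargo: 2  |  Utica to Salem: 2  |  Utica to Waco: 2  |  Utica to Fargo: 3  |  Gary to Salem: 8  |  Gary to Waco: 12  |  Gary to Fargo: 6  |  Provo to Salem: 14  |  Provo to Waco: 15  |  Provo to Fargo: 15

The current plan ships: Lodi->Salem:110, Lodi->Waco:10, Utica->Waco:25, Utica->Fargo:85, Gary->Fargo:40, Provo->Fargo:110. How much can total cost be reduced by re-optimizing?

930

Current plan cost = 110·9 + 10·6 + 25·2 + 85·3 + 40·6 + 110·15 = €3245.
Optimal plan:
  Lodi->Fargo: 120 bunches
  Utica->Salem: 75 bunches
  Utica->Waco: 35 bunches
  Gary->Fargo: 40 bunches
  Provo->Salem: 35 bunches
  Provo->Fargo: 75 bunches
Optimal cost = €2315.
Saving = 3245 − 2315 = €930.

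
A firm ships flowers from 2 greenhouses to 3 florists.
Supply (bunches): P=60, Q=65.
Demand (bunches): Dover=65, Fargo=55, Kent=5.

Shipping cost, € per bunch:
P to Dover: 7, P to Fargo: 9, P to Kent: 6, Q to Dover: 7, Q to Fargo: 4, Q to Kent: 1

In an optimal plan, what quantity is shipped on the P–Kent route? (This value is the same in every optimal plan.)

The minimum-cost plan:
  P→Dover: 60 × €7 = €420
  Q→Dover: 5 × €7 = €35
  Q→Fargo: 55 × €4 = €220
  Q→Kent: 5 × €1 = €5
Total cost = €680.
The route P→Kent is not used.

0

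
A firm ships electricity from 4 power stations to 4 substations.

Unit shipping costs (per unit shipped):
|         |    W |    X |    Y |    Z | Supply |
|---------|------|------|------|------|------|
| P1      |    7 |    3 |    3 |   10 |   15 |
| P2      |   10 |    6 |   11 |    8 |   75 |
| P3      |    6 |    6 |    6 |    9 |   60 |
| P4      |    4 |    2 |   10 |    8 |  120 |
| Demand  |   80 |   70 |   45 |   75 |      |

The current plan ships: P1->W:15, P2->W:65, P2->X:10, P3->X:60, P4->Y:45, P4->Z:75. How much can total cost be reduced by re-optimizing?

Current plan cost = 15·7 + 65·10 + 10·6 + 60·6 + 45·10 + 75·8 = 2225.
Optimal plan:
  P1–Y: 15 × 3 = 45
  P2–Z: 75 × 8 = 600
  P3–W: 30 × 6 = 180
  P3–Y: 30 × 6 = 180
  P4–W: 50 × 4 = 200
  P4–X: 70 × 2 = 140
Optimal cost = 1345.
Saving = 2225 − 1345 = 880.

880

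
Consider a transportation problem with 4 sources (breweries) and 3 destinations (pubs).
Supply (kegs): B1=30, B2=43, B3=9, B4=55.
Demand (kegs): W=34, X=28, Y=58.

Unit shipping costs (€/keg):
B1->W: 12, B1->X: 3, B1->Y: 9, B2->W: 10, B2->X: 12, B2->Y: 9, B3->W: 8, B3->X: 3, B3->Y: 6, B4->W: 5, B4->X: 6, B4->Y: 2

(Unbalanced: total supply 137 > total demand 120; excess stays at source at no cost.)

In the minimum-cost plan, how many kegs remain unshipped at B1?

An optimal plan:
  B1 to X: 28 × €3 = €84
  B2 to W: 28 × €10 = €280
  B3 to W: 6 × €8 = €48
  B3 to Y: 3 × €6 = €18
  B4 to Y: 55 × €2 = €110
Total cost = €540.
B1 ships 28 of its 30, leaving 2.

2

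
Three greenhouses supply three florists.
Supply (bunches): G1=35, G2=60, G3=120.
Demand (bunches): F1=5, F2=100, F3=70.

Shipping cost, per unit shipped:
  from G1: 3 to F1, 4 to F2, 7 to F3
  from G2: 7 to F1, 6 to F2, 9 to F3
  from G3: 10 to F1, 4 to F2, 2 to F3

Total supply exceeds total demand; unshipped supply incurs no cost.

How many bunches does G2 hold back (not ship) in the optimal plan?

Minimum-cost shipments:
  G1->F1: 5 bunches
  G1->F2: 30 bunches
  G2->F2: 20 bunches
  G3->F2: 50 bunches
  G3->F3: 70 bunches
Total cost = 595.
G2 ships 20 of its 60, leaving 40.

40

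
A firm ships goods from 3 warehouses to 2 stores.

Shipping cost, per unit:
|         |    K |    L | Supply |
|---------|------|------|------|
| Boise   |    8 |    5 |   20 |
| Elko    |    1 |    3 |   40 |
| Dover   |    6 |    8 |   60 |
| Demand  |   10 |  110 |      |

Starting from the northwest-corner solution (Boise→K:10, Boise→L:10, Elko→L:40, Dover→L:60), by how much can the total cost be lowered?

50

Current plan cost = 10·8 + 10·5 + 40·3 + 60·8 = 730.
Optimal plan:
  Boise–L: 20 × 5 = 100
  Elko–K: 10 × 1 = 10
  Elko–L: 30 × 3 = 90
  Dover–L: 60 × 8 = 480
Optimal cost = 680.
Saving = 730 − 680 = 50.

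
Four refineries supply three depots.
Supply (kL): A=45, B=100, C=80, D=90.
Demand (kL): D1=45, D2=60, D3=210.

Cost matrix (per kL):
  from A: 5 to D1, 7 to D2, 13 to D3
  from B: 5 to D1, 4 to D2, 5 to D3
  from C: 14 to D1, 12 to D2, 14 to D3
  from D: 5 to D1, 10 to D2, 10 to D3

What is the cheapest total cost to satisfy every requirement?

One minimum-cost allocation:
  A to D2: 45 × 7 = 315
  B to D3: 100 × 5 = 500
  C to D2: 15 × 12 = 180
  C to D3: 65 × 14 = 910
  D to D1: 45 × 5 = 225
  D to D3: 45 × 10 = 450
Total = 315 + 500 + 180 + 910 + 225 + 450 = 2580.

2580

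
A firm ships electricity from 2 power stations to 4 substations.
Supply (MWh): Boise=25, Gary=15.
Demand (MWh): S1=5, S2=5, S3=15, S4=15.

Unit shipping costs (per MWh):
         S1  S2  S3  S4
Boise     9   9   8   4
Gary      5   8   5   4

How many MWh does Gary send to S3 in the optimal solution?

Solving gives:
  Boise to S2: 5 × 9 = 45
  Boise to S3: 5 × 8 = 40
  Boise to S4: 15 × 4 = 60
  Gary to S1: 5 × 5 = 25
  Gary to S3: 10 × 5 = 50
Total cost = 220.
So Gary→S3 carries 10 MWh.

10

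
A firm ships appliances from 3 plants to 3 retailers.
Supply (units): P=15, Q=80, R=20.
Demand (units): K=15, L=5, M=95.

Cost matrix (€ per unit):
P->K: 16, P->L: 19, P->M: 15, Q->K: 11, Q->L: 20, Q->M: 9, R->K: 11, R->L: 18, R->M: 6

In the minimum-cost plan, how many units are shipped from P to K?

The minimum-cost plan:
  P–K: 10 units
  P–L: 5 units
  Q–K: 5 units
  Q–M: 75 units
  R–M: 20 units
Total cost = €1105.
So P→K carries 10 units.

10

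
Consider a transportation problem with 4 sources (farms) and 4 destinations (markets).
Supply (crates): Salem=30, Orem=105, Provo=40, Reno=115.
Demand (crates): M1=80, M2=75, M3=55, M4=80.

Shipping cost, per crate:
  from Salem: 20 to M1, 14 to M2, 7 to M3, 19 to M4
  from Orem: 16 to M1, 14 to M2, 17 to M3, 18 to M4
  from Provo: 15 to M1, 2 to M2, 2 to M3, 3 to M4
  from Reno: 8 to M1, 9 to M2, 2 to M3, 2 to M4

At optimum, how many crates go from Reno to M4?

80

The minimum-cost plan:
  Salem->M3: 30 crates
  Orem->M1: 70 crates
  Orem->M2: 35 crates
  Provo->M2: 40 crates
  Reno->M1: 10 crates
  Reno->M3: 25 crates
  Reno->M4: 80 crates
Total cost = 2190.
So Reno→M4 carries 80 crates.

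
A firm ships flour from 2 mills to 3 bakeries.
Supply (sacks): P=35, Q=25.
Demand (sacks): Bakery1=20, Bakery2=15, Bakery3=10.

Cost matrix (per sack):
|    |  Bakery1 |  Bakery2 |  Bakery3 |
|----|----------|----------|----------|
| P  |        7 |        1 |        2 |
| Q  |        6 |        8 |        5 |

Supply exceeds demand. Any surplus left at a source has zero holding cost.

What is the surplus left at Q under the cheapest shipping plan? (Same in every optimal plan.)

5

Minimum-cost shipments:
  P->Bakery2: 15 × 1 = 15
  P->Bakery3: 10 × 2 = 20
  Q->Bakery1: 20 × 6 = 120
Total cost = 155.
Q ships 20 of its 25, leaving 5.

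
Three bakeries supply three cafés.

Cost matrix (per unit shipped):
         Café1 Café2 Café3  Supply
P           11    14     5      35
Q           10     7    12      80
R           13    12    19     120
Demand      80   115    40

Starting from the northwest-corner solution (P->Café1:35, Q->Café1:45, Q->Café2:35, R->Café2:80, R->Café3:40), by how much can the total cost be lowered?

Current plan cost = 35·11 + 45·10 + 35·7 + 80·12 + 40·19 = 2800.
Optimal plan:
  P->Café3: 35 × 5 = 175
  Q->Café2: 75 × 7 = 525
  Q->Café3: 5 × 12 = 60
  R->Café1: 80 × 13 = 1040
  R->Café2: 40 × 12 = 480
Optimal cost = 2280.
Saving = 2800 − 2280 = 520.

520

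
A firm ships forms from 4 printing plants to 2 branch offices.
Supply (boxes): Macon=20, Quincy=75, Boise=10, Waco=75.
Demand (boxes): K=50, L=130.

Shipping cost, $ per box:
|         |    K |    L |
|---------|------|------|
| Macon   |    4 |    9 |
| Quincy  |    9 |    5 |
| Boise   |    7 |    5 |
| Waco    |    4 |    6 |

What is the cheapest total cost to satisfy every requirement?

An optimal shipping plan:
  Macon to K: 20 × $4 = $80
  Quincy to L: 75 × $5 = $375
  Boise to L: 10 × $5 = $50
  Waco to K: 30 × $4 = $120
  Waco to L: 45 × $6 = $270
Total = 80 + 375 + 50 + 120 + 270 = $895.

895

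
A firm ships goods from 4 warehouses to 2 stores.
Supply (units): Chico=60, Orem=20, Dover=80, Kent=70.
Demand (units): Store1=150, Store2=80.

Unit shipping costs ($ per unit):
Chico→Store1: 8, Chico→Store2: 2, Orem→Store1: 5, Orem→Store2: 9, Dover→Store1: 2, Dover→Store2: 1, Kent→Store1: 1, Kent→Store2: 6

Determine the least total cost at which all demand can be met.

An optimal shipping plan:
  Chico to Store2: 60 units
  Orem to Store1: 20 units
  Dover to Store1: 60 units
  Dover to Store2: 20 units
  Kent to Store1: 70 units
Total cost = $430.

430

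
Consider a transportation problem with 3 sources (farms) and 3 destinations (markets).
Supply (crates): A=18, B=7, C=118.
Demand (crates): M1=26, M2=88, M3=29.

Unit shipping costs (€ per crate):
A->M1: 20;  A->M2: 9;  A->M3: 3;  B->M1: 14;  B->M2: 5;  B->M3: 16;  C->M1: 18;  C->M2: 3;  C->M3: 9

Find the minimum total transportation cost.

857

A cheapest plan:
  A–M3: 18 × €3 = €54
  B–M1: 7 × €14 = €98
  C–M1: 19 × €18 = €342
  C–M2: 88 × €3 = €264
  C–M3: 11 × €9 = €99
Total = 54 + 98 + 342 + 264 + 99 = €857.
(Supply check: A ships 18; B ships 7; C ships 118.)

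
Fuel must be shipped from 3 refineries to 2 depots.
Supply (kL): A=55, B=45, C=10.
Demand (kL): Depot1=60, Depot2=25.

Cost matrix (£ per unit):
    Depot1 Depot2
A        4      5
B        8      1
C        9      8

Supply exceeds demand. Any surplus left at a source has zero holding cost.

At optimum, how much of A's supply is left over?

0

Minimum-cost shipments:
  A to Depot1: 55 × £4 = £220
  B to Depot1: 5 × £8 = £40
  B to Depot2: 25 × £1 = £25
Total cost = £285.
A ships 55 of its 55, leaving 0.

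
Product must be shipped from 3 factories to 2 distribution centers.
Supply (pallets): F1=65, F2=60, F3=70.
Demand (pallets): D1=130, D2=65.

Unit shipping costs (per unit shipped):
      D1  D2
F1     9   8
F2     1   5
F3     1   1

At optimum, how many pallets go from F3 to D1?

Solving gives:
  F1→D2: 65 pallets
  F2→D1: 60 pallets
  F3→D1: 70 pallets
Total cost = 650.
So F3→D1 carries 70 pallets.

70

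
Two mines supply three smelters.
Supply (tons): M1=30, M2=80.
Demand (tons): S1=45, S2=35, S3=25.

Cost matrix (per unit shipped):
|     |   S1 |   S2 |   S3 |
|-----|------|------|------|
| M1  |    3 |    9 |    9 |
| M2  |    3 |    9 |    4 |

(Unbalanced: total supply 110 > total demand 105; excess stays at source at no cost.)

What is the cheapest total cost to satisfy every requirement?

One minimum-cost allocation:
  M1 to S1: 30 × 3 = 90
  M2 to S1: 15 × 3 = 45
  M2 to S2: 35 × 9 = 315
  M2 to S3: 25 × 4 = 100
Total = 90 + 45 + 315 + 100 = 550.

550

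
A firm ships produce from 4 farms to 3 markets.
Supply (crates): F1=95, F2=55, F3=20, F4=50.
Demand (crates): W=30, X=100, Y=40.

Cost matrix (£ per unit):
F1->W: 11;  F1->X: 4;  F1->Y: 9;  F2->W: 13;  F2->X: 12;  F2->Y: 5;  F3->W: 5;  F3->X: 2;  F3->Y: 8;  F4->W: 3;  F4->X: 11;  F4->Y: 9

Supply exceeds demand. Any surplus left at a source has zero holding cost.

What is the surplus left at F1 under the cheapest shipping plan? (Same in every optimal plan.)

15

Minimum-cost shipments:
  F1 to X: 80 × £4 = £320
  F2 to Y: 40 × £5 = £200
  F3 to X: 20 × £2 = £40
  F4 to W: 30 × £3 = £90
Total cost = £650.
F1 ships 80 of its 95, leaving 15.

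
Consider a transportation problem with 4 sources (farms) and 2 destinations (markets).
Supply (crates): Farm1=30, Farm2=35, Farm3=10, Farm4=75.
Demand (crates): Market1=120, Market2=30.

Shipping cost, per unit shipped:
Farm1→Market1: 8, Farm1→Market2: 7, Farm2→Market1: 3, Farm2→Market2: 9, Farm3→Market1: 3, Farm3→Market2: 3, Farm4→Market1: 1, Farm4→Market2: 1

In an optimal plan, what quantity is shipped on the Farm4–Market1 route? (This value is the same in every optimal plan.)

Solving gives:
  Farm1–Market2: 30 × 7 = 210
  Farm2–Market1: 35 × 3 = 105
  Farm3–Market1: 10 × 3 = 30
  Farm4–Market1: 75 × 1 = 75
Total cost = 420.
So Farm4→Market1 carries 75 crates.

75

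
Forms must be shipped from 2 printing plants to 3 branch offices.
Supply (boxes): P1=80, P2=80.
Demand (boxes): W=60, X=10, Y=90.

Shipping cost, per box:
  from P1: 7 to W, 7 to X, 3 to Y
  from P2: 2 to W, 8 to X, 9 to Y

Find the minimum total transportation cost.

530

A cheapest plan:
  P1→Y: 80 boxes
  P2→W: 60 boxes
  P2→X: 10 boxes
  P2→Y: 10 boxes
Total cost = 530.
(Supply check: P1 ships 80; P2 ships 80.)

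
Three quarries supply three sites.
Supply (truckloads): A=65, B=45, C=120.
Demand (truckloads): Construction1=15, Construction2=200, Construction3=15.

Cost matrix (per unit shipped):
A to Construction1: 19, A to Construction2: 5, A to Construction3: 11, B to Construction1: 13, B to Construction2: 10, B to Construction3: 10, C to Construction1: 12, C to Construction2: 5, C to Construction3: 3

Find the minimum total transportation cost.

Optimal allocation:
  A–Construction2: 65 × 5 = 325
  B–Construction1: 15 × 13 = 195
  B–Construction2: 30 × 10 = 300
  C–Construction2: 105 × 5 = 525
  C–Construction3: 15 × 3 = 45
Total = 325 + 195 + 300 + 525 + 45 = 1390.

1390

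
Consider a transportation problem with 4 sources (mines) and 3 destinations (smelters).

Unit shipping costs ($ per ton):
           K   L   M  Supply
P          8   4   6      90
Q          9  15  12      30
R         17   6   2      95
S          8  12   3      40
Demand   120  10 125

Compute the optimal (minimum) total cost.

A cheapest plan:
  P->K: 80 × $8 = $640
  P->L: 10 × $4 = $40
  Q->K: 30 × $9 = $270
  R->M: 95 × $2 = $190
  S->K: 10 × $8 = $80
  S->M: 30 × $3 = $90
Total = 640 + 40 + 270 + 190 + 80 + 90 = $1310.
(Supply check: P ships 90; Q ships 30; R ships 95; S ships 40.)

1310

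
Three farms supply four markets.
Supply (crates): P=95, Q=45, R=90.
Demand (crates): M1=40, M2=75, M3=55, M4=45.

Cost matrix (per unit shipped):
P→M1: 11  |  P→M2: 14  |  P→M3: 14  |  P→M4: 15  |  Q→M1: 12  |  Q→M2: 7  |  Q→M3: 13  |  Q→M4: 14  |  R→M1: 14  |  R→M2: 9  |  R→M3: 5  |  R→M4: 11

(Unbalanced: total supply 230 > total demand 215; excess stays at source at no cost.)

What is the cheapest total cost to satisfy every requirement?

1955

An optimal shipping plan:
  P to M1: 40 crates
  P to M4: 40 crates
  Q to M2: 45 crates
  R to M2: 30 crates
  R to M3: 55 crates
  R to M4: 5 crates
Total cost = 1955.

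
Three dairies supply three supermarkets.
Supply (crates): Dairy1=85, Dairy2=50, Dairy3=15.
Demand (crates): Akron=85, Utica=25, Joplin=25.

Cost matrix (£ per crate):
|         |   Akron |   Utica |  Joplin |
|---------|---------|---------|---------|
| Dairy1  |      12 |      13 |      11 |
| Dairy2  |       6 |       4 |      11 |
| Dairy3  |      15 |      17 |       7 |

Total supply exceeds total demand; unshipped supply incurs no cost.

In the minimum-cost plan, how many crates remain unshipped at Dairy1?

15

An optimal plan:
  Dairy1 to Akron: 60 crates
  Dairy1 to Joplin: 10 crates
  Dairy2 to Akron: 25 crates
  Dairy2 to Utica: 25 crates
  Dairy3 to Joplin: 15 crates
Total cost = £1185.
Dairy1 ships 70 of its 85, leaving 15.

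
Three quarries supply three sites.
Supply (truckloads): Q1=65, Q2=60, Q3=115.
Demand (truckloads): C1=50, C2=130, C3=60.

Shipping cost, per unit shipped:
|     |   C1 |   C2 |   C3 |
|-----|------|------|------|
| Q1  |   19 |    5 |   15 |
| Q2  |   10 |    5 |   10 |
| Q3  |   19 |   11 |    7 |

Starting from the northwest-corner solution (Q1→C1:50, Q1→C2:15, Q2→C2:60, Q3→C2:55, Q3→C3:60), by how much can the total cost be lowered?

Current plan cost = 50·19 + 15·5 + 60·5 + 55·11 + 60·7 = 2350.
Optimal plan:
  Q1–C2: 65 × 5 = 325
  Q2–C1: 50 × 10 = 500
  Q2–C2: 10 × 5 = 50
  Q3–C2: 55 × 11 = 605
  Q3–C3: 60 × 7 = 420
Optimal cost = 1900.
Saving = 2350 − 1900 = 450.

450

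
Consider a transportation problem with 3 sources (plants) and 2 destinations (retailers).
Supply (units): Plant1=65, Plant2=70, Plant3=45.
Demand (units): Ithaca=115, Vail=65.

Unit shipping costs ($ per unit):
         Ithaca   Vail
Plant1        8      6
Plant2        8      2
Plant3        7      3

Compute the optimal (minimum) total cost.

A cheapest plan:
  Plant1→Ithaca: 65 × $8 = $520
  Plant2→Ithaca: 5 × $8 = $40
  Plant2→Vail: 65 × $2 = $130
  Plant3→Ithaca: 45 × $7 = $315
Total = 520 + 40 + 130 + 315 = $1005.

1005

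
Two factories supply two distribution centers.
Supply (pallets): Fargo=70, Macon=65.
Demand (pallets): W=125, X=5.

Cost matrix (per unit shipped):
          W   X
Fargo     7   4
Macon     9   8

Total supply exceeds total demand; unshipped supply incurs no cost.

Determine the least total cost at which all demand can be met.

1015

An optimal shipping plan:
  Fargo to W: 65 pallets
  Fargo to X: 5 pallets
  Macon to W: 60 pallets
Total cost = 1015.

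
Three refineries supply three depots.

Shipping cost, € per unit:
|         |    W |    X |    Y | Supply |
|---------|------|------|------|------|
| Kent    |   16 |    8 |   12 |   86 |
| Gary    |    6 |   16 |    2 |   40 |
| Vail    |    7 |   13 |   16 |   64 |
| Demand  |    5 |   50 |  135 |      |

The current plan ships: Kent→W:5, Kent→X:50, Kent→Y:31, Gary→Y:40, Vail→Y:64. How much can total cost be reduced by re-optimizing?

Current plan cost = 5·16 + 50·8 + 31·12 + 40·2 + 64·16 = €1956.
Optimal plan:
  Kent→X: 50 × €8 = €400
  Kent→Y: 36 × €12 = €432
  Gary→Y: 40 × €2 = €80
  Vail→W: 5 × €7 = €35
  Vail→Y: 59 × €16 = €944
Optimal cost = €1891.
Saving = 1956 − 1891 = €65.

65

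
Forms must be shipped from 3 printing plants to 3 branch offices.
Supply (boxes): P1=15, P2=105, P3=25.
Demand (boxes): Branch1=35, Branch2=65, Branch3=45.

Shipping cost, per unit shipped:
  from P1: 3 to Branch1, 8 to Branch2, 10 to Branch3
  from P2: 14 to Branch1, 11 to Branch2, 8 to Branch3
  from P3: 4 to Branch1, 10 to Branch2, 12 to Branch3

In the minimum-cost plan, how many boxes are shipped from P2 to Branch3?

Optimal shipments:
  P1→Branch1: 10 × 3 = 30
  P1→Branch2: 5 × 8 = 40
  P2→Branch2: 60 × 11 = 660
  P2→Branch3: 45 × 8 = 360
  P3→Branch1: 25 × 4 = 100
Total cost = 1190.
So P2→Branch3 carries 45 boxes.

45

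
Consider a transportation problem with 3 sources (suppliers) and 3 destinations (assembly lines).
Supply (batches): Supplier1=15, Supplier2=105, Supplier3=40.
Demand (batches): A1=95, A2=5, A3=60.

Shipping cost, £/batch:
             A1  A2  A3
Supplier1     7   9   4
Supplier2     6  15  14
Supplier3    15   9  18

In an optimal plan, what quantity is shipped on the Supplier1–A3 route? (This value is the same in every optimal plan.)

15

Solving gives:
  Supplier1 to A3: 15 × £4 = £60
  Supplier2 to A1: 95 × £6 = £570
  Supplier2 to A3: 10 × £14 = £140
  Supplier3 to A2: 5 × £9 = £45
  Supplier3 to A3: 35 × £18 = £630
Total cost = £1445.
So Supplier1→A3 carries 15 batches.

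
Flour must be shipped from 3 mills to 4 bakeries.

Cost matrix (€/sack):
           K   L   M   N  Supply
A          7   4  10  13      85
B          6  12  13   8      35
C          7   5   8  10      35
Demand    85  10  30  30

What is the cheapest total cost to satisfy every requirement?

Optimal allocation:
  A→K: 75 sacks
  A→L: 10 sacks
  B→K: 5 sacks
  B→N: 30 sacks
  C→K: 5 sacks
  C→M: 30 sacks
Total cost = €1110.

1110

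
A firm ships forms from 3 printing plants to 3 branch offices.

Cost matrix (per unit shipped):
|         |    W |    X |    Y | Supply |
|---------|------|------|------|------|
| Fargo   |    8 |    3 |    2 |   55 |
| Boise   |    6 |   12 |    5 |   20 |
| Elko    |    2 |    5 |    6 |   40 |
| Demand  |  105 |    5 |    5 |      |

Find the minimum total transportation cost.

One minimum-cost allocation:
  Fargo–W: 45 × 8 = 360
  Fargo–X: 5 × 3 = 15
  Fargo–Y: 5 × 2 = 10
  Boise–W: 20 × 6 = 120
  Elko–W: 40 × 2 = 80
Total = 360 + 15 + 10 + 120 + 80 = 585.

585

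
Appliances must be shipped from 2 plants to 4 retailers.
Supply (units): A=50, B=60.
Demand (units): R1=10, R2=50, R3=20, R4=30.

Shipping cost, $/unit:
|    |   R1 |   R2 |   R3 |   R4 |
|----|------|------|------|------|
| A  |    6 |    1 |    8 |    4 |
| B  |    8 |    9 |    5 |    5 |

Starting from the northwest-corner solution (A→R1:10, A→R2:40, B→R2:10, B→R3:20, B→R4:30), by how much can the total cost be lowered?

60

Current plan cost = 10·6 + 40·1 + 10·9 + 20·5 + 30·5 = $440.
Optimal plan:
  A to R2: 50 × $1 = $50
  B to R1: 10 × $8 = $80
  B to R3: 20 × $5 = $100
  B to R4: 30 × $5 = $150
Optimal cost = $380.
Saving = 440 − 380 = $60.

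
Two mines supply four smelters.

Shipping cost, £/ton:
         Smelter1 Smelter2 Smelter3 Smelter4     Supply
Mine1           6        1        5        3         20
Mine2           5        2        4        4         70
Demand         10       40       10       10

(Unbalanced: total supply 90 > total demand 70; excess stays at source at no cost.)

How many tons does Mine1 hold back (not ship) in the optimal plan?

Minimum-cost shipments:
  Mine1–Smelter2: 20 × £1 = £20
  Mine2–Smelter1: 10 × £5 = £50
  Mine2–Smelter2: 20 × £2 = £40
  Mine2–Smelter3: 10 × £4 = £40
  Mine2–Smelter4: 10 × £4 = £40
Total cost = £190.
Mine1 ships 20 of its 20, leaving 0.

0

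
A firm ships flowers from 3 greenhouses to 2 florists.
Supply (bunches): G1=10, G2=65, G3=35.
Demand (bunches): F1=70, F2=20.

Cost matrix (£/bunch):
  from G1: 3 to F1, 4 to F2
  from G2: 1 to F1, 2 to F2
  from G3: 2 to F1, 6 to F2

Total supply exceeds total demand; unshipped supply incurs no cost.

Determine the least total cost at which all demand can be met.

135

One minimum-cost allocation:
  G2→F1: 45 bunches
  G2→F2: 20 bunches
  G3→F1: 25 bunches
Total cost = £135.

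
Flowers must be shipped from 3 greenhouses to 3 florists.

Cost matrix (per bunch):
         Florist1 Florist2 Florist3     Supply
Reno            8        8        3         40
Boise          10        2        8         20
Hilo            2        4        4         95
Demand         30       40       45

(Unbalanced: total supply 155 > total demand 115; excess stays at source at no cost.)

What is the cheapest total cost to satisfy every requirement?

Optimal allocation:
  Reno to Florist3: 40 × 3 = 120
  Boise to Florist2: 20 × 2 = 40
  Hilo to Florist1: 30 × 2 = 60
  Hilo to Florist2: 20 × 4 = 80
  Hilo to Florist3: 5 × 4 = 20
Total = 120 + 40 + 60 + 80 + 20 = 320.
(Supply check: Reno ships 40; Boise ships 20; Hilo ships 55.)

320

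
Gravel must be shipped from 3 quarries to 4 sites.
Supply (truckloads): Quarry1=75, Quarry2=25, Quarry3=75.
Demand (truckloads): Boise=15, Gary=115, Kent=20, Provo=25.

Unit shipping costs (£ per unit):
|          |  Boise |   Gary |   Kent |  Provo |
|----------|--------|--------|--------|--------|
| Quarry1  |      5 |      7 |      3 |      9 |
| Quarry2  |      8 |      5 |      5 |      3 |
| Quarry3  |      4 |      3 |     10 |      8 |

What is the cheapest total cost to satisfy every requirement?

One minimum-cost allocation:
  Quarry1 to Boise: 15 × £5 = £75
  Quarry1 to Gary: 40 × £7 = £280
  Quarry1 to Kent: 20 × £3 = £60
  Quarry2 to Provo: 25 × £3 = £75
  Quarry3 to Gary: 75 × £3 = £225
Total = 75 + 280 + 60 + 75 + 225 = £715.
(Supply check: Quarry1 ships 75; Quarry2 ships 25; Quarry3 ships 75.)

715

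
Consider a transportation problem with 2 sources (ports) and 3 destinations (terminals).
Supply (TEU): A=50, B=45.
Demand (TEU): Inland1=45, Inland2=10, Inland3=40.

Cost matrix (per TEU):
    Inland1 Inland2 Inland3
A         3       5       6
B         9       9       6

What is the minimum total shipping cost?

445

Optimal allocation:
  A–Inland1: 45 × 3 = 135
  A–Inland2: 5 × 5 = 25
  B–Inland2: 5 × 9 = 45
  B–Inland3: 40 × 6 = 240
Total = 135 + 25 + 45 + 240 = 445.
(Supply check: A ships 50; B ships 45.)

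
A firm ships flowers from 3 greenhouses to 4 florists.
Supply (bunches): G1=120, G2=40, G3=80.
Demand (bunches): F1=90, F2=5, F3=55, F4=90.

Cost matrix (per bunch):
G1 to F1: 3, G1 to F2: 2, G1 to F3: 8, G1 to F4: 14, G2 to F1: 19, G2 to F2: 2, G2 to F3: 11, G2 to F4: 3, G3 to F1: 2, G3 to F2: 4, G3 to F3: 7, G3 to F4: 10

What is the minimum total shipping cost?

Optimal allocation:
  G1 to F1: 60 × 3 = 180
  G1 to F2: 5 × 2 = 10
  G1 to F3: 55 × 8 = 440
  G2 to F4: 40 × 3 = 120
  G3 to F1: 30 × 2 = 60
  G3 to F4: 50 × 10 = 500
Total = 180 + 10 + 440 + 120 + 60 + 500 = 1310.
(Supply check: G1 ships 120; G2 ships 40; G3 ships 80.)

1310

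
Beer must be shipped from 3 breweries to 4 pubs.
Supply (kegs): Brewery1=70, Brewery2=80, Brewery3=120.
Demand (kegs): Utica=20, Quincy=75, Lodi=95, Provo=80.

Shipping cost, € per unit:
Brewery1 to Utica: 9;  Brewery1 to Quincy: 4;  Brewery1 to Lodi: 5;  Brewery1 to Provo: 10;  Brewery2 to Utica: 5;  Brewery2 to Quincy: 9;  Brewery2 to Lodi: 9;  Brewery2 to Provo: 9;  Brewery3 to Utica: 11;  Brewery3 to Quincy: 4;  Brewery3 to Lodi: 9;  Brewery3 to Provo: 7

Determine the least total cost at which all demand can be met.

An optimal shipping plan:
  Brewery1–Lodi: 70 × €5 = €350
  Brewery2–Utica: 20 × €5 = €100
  Brewery2–Lodi: 25 × €9 = €225
  Brewery2–Provo: 35 × €9 = €315
  Brewery3–Quincy: 75 × €4 = €300
  Brewery3–Provo: 45 × €7 = €315
Total = 350 + 100 + 225 + 315 + 300 + 315 = €1605.

1605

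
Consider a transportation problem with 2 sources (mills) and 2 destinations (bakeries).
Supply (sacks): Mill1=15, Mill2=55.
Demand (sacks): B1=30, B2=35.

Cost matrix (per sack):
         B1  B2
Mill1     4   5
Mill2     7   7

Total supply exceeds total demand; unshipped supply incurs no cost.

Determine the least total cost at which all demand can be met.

An optimal shipping plan:
  Mill1–B1: 15 × 4 = 60
  Mill2–B1: 15 × 7 = 105
  Mill2–B2: 35 × 7 = 245
Total = 60 + 105 + 245 = 410.

410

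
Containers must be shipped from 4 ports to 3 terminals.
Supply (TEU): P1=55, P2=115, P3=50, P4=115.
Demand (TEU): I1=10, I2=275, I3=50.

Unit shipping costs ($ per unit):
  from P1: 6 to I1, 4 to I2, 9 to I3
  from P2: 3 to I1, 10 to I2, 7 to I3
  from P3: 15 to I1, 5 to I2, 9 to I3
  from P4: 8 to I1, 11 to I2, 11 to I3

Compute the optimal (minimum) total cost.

2665

One minimum-cost allocation:
  P1→I2: 55 × $4 = $220
  P2→I1: 10 × $3 = $30
  P2→I2: 55 × $10 = $550
  P2→I3: 50 × $7 = $350
  P3→I2: 50 × $5 = $250
  P4→I2: 115 × $11 = $1265
Total = 220 + 30 + 550 + 350 + 250 + 1265 = $2665.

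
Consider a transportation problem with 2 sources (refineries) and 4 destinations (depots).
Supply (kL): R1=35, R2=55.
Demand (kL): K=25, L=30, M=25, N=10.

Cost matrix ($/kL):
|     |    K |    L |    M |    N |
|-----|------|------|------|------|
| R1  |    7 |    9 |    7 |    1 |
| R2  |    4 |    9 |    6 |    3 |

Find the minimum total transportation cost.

A cheapest plan:
  R1->L: 25 × $9 = $225
  R1->N: 10 × $1 = $10
  R2->K: 25 × $4 = $100
  R2->L: 5 × $9 = $45
  R2->M: 25 × $6 = $150
Total = 225 + 10 + 100 + 45 + 150 = $530.

530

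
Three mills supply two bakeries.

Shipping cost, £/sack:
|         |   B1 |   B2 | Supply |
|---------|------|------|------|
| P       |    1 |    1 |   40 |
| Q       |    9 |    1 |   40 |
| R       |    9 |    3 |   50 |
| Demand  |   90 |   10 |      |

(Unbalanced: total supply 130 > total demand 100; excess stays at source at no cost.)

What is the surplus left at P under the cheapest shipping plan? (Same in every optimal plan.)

Minimum-cost shipments:
  P to B1: 40 × £1 = £40
  Q to B2: 10 × £1 = £10
  R to B1: 50 × £9 = £450
Total cost = £500.
P ships 40 of its 40, leaving 0.

0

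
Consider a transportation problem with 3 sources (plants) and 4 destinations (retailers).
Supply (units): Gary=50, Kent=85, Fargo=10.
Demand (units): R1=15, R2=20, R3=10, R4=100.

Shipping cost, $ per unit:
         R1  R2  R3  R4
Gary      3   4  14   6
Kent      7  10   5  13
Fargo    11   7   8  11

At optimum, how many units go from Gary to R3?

The minimum-cost plan:
  Gary->R4: 50 × $6 = $300
  Kent->R1: 15 × $7 = $105
  Kent->R2: 10 × $10 = $100
  Kent->R3: 10 × $5 = $50
  Kent->R4: 50 × $13 = $650
  Fargo->R2: 10 × $7 = $70
Total cost = $1275.
The route Gary→R3 is not used.

0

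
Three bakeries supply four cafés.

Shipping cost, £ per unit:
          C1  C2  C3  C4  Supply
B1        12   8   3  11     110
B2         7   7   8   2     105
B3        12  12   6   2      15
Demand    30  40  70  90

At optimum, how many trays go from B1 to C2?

Optimal shipments:
  B1→C2: 40 × £8 = £320
  B1→C3: 70 × £3 = £210
  B2→C1: 30 × £7 = £210
  B2→C4: 75 × £2 = £150
  B3→C4: 15 × £2 = £30
Total cost = £920.
So B1→C2 carries 40 trays.

40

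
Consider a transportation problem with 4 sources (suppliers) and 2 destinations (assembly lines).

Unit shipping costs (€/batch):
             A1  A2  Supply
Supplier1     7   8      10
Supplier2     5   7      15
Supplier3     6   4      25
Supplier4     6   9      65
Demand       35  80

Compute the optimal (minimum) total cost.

A cheapest plan:
  Supplier1→A2: 10 × €8 = €80
  Supplier2→A2: 15 × €7 = €105
  Supplier3→A2: 25 × €4 = €100
  Supplier4→A1: 35 × €6 = €210
  Supplier4→A2: 30 × €9 = €270
Total = 80 + 105 + 100 + 210 + 270 = €765.
(Supply check: Supplier1 ships 10; Supplier2 ships 15; Supplier3 ships 25; Supplier4 ships 65.)

765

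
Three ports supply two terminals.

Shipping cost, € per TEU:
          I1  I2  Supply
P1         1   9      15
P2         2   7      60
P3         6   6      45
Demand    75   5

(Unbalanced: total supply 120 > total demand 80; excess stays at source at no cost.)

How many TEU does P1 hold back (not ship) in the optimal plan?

0

Minimum-cost shipments:
  P1 to I1: 15 × €1 = €15
  P2 to I1: 60 × €2 = €120
  P3 to I2: 5 × €6 = €30
Total cost = €165.
P1 ships 15 of its 15, leaving 0.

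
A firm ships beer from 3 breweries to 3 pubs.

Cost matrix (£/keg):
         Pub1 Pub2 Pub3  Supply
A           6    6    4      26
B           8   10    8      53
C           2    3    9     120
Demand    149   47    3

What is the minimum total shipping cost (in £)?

An optimal shipping plan:
  A to Pub2: 23 × £6 = £138
  A to Pub3: 3 × £4 = £12
  B to Pub1: 53 × £8 = £424
  C to Pub1: 96 × £2 = £192
  C to Pub2: 24 × £3 = £72
Total = 138 + 12 + 424 + 192 + 72 = £838.
(Supply check: A ships 26; B ships 53; C ships 120.)

838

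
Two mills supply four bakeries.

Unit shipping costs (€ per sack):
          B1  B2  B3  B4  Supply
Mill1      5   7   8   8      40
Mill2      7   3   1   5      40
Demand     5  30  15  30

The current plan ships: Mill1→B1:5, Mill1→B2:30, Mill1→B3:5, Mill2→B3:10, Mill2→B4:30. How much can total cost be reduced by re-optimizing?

Current plan cost = 5·5 + 30·7 + 5·8 + 10·1 + 30·5 = €435.
Optimal plan:
  Mill1→B1: 5 × €5 = €25
  Mill1→B2: 5 × €7 = €35
  Mill1→B4: 30 × €8 = €240
  Mill2→B2: 25 × €3 = €75
  Mill2→B3: 15 × €1 = €15
Optimal cost = €390.
Saving = 435 − 390 = €45.

45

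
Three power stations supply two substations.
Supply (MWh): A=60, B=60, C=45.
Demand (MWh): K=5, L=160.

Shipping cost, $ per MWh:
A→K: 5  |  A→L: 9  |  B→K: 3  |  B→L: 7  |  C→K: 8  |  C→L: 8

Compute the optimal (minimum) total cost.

1300

One minimum-cost allocation:
  A to K: 5 × $5 = $25
  A to L: 55 × $9 = $495
  B to L: 60 × $7 = $420
  C to L: 45 × $8 = $360
Total = 25 + 495 + 420 + 360 = $1300.
(Supply check: A ships 60; B ships 60; C ships 45.)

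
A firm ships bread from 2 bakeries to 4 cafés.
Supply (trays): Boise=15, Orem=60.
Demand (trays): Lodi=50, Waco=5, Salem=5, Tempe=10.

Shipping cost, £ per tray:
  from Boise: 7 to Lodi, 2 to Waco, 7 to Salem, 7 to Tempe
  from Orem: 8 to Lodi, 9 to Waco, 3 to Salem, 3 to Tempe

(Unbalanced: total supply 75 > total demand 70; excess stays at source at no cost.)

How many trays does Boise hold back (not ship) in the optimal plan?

0

An optimal plan:
  Boise->Lodi: 10 × £7 = £70
  Boise->Waco: 5 × £2 = £10
  Orem->Lodi: 40 × £8 = £320
  Orem->Salem: 5 × £3 = £15
  Orem->Tempe: 10 × £3 = £30
Total cost = £445.
Boise ships 15 of its 15, leaving 0.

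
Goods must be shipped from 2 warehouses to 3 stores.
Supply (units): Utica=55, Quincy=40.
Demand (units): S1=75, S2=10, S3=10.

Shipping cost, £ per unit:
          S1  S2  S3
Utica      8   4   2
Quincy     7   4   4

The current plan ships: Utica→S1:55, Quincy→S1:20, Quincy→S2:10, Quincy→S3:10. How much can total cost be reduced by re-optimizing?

40

Current plan cost = 55·8 + 20·7 + 10·4 + 10·4 = £660.
Optimal plan:
  Utica to S1: 35 × £8 = £280
  Utica to S2: 10 × £4 = £40
  Utica to S3: 10 × £2 = £20
  Quincy to S1: 40 × £7 = £280
Optimal cost = £620.
Saving = 660 − 620 = £40.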